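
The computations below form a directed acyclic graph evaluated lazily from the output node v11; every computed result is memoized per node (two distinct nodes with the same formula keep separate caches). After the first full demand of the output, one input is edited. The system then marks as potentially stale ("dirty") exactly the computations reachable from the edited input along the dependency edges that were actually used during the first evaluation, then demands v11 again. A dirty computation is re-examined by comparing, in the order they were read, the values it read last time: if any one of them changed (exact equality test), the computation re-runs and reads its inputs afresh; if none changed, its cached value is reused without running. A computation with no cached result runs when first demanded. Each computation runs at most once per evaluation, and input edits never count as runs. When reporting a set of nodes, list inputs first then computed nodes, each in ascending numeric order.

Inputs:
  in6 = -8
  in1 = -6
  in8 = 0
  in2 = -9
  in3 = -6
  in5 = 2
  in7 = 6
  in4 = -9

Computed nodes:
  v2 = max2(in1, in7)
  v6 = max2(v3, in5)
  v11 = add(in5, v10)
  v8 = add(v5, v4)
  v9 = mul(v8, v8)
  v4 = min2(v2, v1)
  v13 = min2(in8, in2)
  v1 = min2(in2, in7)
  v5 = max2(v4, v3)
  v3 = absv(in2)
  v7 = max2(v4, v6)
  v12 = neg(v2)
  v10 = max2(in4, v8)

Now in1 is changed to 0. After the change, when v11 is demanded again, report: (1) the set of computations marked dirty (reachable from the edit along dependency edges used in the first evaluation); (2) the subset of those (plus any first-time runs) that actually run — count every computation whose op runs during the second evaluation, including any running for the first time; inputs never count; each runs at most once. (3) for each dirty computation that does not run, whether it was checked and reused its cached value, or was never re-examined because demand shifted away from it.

First demand of the output computes:
  v1 = min2(-9, 6) = -9
  v2 = max2(-6, 6) = 6
  v3 = absv(-9) = 9
  v4 = min2(6, -9) = -9
  v5 = max2(-9, 9) = 9
  v8 = add(9, -9) = 0
  v10 = max2(-9, 0) = 0
  v11 = add(2, 0) = 2

After the edit, cleaning proceeds:
  v2: a read changed (in1 -6->0) — executes, giving 6 — identical to its old value.
  v4: dirty, but its reads are unchanged (v2 unchanged, v1 unchanged); cached -9 stands.
  v5: dirty, but its reads are unchanged (v4 unchanged, v3 unchanged); cached 9 stands.
  v8: dirty, but its reads are unchanged (v5 unchanged, v4 unchanged); cached 0 stands.
  v10: dirty, but its reads are unchanged (in4 unchanged, v8 unchanged); cached 0 stands.
  v11: dirty, but its reads are unchanged (in5 unchanged, v10 unchanged); cached 2 stands.

Note the absorption at v2: it re-runs yet its value is the same, leaving the output's value untouched.

The edit dirties: v2, v4, v5, v8, v10, v11.
1 computations run: v2.
Cache hits after checking: v4, v5, v8, v10, v11.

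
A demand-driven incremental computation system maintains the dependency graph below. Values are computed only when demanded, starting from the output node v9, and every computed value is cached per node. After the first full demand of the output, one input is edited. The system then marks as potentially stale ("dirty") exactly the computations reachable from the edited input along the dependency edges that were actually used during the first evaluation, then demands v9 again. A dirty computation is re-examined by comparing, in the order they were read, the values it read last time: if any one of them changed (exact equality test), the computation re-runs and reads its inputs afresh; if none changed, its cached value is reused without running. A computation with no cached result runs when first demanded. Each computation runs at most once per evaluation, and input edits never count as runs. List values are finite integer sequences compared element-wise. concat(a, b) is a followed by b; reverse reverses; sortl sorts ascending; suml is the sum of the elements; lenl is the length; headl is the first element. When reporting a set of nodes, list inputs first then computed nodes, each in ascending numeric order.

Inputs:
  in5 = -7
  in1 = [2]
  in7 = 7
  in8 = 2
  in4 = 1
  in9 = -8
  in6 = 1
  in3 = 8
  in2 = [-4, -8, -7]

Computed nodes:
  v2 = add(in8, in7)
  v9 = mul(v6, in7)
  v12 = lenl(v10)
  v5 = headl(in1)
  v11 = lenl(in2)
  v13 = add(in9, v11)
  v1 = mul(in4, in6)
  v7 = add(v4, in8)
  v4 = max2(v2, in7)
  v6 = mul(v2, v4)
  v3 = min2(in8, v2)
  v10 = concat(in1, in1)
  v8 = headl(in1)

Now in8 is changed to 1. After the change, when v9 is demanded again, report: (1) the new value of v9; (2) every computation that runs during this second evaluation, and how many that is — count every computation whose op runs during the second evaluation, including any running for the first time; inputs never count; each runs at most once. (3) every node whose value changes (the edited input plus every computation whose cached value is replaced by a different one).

First evaluation (everything demanded from the output):
  v2 = add(2, 7) = 9
  v4 = max2(9, 7) = 9
  v6 = mul(9, 9) = 81
  v9 = mul(81, 7) = 567

Propagation after the edit:
  v2: runs — in8 2->1; result 8.
  v4: runs — v2 9->8; result 8.
  v6: runs — v2 9->8; v4 9->8; result 64.
  v9: runs — v6 81->64; result 448.

New value of v9: 448.
Computations that run: v2, v4, v6, v9 — 4 in total.
Values that change: in8, v2, v4, v6, v9.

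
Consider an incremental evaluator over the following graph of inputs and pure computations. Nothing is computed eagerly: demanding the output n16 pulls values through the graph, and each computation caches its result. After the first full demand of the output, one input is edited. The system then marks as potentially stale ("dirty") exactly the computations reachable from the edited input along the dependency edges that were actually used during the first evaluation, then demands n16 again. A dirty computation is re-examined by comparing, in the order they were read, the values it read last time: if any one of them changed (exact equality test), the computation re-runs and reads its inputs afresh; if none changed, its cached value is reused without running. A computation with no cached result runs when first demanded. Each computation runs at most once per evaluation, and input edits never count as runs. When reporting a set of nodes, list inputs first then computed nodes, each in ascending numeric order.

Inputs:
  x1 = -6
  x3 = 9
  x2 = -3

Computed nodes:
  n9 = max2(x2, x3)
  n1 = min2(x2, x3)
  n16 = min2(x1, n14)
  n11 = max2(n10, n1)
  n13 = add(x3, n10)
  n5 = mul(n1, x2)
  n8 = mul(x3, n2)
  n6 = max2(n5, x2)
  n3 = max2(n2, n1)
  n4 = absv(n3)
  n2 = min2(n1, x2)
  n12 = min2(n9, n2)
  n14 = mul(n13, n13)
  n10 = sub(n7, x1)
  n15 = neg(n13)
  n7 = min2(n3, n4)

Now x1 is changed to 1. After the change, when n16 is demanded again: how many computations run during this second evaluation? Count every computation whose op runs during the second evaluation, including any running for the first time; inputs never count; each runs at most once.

Initial pass — values computed on the first demand:
  n1 = min2(-3, 9) = -3
  n2 = min2(-3, -3) = -3
  n3 = max2(-3, -3) = -3
  n4 = absv(-3) = 3
  n7 = min2(-3, 3) = -3
  n10 = sub(-3, -6) = 3
  n13 = add(9, 3) = 12
  n14 = mul(12, 12) = 144
  n16 = min2(-6, 144) = -6

Second demand — change propagation:
  n10: re-runs because x1 -6->1; new result -4.
  n13: re-runs because n10 3->-4; new result 5.
  n14: re-runs because n13 12->5; n13 12->5; new result 25.
  n16: re-runs because x1 -6->1; n14 144->25; new result 1.

Run set: n10, n13, n14, n16 (4 run).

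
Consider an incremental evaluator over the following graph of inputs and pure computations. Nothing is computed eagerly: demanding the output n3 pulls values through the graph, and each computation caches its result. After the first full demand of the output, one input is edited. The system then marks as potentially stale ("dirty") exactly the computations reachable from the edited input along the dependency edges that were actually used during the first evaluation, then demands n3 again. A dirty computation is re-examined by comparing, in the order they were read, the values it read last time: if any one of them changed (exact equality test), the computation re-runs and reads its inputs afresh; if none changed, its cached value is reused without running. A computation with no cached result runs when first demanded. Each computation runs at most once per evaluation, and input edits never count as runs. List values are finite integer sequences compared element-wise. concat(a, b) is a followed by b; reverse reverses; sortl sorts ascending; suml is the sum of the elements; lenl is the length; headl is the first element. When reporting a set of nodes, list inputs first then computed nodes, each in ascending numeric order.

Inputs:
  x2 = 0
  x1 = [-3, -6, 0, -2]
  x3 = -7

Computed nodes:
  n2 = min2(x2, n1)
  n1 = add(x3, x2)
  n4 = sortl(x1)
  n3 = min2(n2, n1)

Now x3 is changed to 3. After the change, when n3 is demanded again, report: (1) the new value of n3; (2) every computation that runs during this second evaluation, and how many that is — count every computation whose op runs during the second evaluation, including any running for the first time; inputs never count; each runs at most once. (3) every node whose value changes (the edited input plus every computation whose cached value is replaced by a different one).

n3 now evaluates to 0.
Run set: n1, n2, n3 (3 run).
Changed values: x3, n1, n2, n3.

Initial pass — values computed on the first demand:
  n1 = add(-7, 0) = -7
  n2 = min2(0, -7) = -7
  n3 = min2(-7, -7) = -7

Second demand — change propagation:
  n1: re-runs because x3 -7->3; new result 3.
  n2: re-runs because n1 -7->3; new result 0.
  n3: re-runs because n2 -7->0; n1 -7->3; new result 0.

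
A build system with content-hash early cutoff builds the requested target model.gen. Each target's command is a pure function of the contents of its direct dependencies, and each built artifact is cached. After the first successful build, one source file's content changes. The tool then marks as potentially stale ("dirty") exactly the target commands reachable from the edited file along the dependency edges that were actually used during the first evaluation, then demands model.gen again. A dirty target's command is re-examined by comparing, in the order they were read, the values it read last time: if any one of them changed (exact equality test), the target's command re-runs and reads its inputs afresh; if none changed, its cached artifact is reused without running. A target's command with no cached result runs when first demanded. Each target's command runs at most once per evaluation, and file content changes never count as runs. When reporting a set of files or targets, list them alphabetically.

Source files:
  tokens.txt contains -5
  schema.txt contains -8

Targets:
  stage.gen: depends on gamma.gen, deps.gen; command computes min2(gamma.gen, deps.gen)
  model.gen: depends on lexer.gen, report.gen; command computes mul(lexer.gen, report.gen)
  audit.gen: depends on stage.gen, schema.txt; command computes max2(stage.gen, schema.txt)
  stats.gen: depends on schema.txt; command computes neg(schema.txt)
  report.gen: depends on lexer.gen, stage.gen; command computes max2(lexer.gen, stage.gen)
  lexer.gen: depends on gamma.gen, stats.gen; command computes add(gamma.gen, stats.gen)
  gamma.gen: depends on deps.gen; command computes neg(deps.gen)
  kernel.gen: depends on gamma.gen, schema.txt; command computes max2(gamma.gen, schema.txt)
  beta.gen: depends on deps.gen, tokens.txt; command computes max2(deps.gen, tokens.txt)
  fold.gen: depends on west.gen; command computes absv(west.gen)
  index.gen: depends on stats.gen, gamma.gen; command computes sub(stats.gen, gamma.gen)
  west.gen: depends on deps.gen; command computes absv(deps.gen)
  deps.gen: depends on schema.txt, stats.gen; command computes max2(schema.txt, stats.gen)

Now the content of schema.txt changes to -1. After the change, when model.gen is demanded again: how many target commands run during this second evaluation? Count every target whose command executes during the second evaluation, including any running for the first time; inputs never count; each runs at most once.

First evaluation (everything demanded from the output):
  stats.gen = neg(-8) = 8
  deps.gen = max2(-8, 8) = 8
  gamma.gen = neg(8) = -8
  lexer.gen = add(-8, 8) = 0
  stage.gen = min2(-8, 8) = -8
  report.gen = max2(0, -8) = 0
  model.gen = mul(0, 0) = 0

Propagation after the edit:
  stats.gen: runs — schema.txt -8->-1; result 1.
  deps.gen: runs — schema.txt -8->-1; stats.gen 8->1; result 1.
  gamma.gen: runs — deps.gen 8->1; result -1.
  lexer.gen: runs — gamma.gen -8->-1; stats.gen 8->1; result 0 (same value as before).
  stage.gen: runs — gamma.gen -8->-1; deps.gen 8->1; result -1.
  report.gen: runs — stage.gen -8->-1; result 0 (same value as before).
  model.gen: checked — values it read are unchanged (lexer.gen unchanged, report.gen unchanged); reused cached 0 without running.

Key observation: the cutoff stops propagation at model.gen — its inputs' values are unchanged, so it reuses its cache.

Target commands that run: deps.gen, gamma.gen, lexer.gen, report.gen, stage.gen, stats.gen — 6 in total.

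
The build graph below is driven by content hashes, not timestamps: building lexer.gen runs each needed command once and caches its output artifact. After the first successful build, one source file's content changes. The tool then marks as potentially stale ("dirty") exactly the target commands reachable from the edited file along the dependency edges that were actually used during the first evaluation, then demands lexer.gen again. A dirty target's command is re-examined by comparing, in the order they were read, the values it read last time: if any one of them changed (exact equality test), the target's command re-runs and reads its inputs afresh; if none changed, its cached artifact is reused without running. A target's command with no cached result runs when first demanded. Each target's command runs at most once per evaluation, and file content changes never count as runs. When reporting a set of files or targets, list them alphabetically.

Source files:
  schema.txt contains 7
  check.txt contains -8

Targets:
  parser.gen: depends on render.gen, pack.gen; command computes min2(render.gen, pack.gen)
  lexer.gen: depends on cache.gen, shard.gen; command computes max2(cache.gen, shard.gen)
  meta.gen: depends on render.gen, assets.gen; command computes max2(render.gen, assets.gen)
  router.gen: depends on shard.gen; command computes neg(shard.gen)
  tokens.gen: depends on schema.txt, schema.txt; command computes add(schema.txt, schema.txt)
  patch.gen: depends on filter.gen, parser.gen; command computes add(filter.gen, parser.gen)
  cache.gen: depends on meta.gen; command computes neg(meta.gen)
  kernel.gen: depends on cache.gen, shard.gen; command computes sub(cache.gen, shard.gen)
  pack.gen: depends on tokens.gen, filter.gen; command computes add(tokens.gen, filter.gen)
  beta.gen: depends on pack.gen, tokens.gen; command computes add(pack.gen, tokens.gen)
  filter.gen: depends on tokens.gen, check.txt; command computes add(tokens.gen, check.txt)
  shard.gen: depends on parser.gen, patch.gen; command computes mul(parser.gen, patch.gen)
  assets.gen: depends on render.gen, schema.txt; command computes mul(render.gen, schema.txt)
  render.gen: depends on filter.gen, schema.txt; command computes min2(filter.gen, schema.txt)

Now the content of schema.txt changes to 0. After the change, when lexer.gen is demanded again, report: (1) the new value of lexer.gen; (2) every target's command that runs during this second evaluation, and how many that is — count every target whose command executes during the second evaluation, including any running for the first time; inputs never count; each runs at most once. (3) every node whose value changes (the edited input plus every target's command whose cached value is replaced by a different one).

lexer.gen now evaluates to 128.
Run set: assets.gen, cache.gen, filter.gen, lexer.gen, meta.gen, pack.gen, parser.gen, patch.gen, render.gen, shard.gen, tokens.gen (11 run).
Changed values: assets.gen, cache.gen, filter.gen, lexer.gen, meta.gen, pack.gen, parser.gen, patch.gen, render.gen, schema.txt, shard.gen, tokens.gen.

Initial pass — values computed on the first demand:
  tokens.gen = add(7, 7) = 14
  filter.gen = add(14, -8) = 6
  pack.gen = add(14, 6) = 20
  render.gen = min2(6, 7) = 6
  assets.gen = mul(6, 7) = 42
  meta.gen = max2(6, 42) = 42
  cache.gen = neg(42) = -42
  parser.gen = min2(6, 20) = 6
  patch.gen = add(6, 6) = 12
  shard.gen = mul(6, 12) = 72
  lexer.gen = max2(-42, 72) = 72

Second demand — change propagation:
  tokens.gen: re-runs because schema.txt 7->0; schema.txt 7->0; new result 0.
  filter.gen: re-runs because tokens.gen 14->0; new result -8.
  pack.gen: re-runs because tokens.gen 14->0; filter.gen 6->-8; new result -8.
  render.gen: re-runs because filter.gen 6->-8; schema.txt 7->0; new result -8.
  assets.gen: re-runs because render.gen 6->-8; schema.txt 7->0; new result 0.
  meta.gen: re-runs because render.gen 6->-8; assets.gen 42->0; new result 0.
  cache.gen: re-runs because meta.gen 42->0; new result 0.
  parser.gen: re-runs because render.gen 6->-8; pack.gen 20->-8; new result -8.
  patch.gen: re-runs because filter.gen 6->-8; parser.gen 6->-8; new result -16.
  shard.gen: re-runs because parser.gen 6->-8; patch.gen 12->-16; new result 128.
  lexer.gen: re-runs because cache.gen -42->0; shard.gen 72->128; new result 128.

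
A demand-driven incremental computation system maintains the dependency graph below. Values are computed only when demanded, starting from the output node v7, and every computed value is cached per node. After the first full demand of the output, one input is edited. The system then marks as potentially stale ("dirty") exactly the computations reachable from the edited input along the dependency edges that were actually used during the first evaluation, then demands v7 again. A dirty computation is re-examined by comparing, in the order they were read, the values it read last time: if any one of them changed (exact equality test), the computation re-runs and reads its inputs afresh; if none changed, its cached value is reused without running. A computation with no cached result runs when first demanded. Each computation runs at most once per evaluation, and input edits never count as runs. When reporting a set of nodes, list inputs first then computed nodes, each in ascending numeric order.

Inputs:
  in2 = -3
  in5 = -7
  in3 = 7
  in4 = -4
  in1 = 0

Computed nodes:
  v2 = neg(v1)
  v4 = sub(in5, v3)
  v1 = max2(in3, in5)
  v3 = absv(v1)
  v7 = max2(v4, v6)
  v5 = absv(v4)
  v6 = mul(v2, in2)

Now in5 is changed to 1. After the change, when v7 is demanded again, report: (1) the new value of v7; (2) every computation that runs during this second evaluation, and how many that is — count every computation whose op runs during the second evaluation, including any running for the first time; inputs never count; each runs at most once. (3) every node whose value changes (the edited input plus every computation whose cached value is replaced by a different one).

First evaluation (everything demanded from the output):
  v1 = max2(7, -7) = 7
  v2 = neg(7) = -7
  v3 = absv(7) = 7
  v4 = sub(-7, 7) = -14
  v6 = mul(-7, -3) = 21
  v7 = max2(-14, 21) = 21

Propagation after the edit:
  v1: runs — in5 -7->1; result 7 (same value as before).
  v2: checked — values it read are unchanged (v1 unchanged); reused cached -7 without running.
  v3: checked — values it read are unchanged (v1 unchanged); reused cached 7 without running.
  v4: runs — in5 -7->1; result -6.
  v6: checked — values it read are unchanged (v2 unchanged, in2 unchanged); reused cached 21 without running.
  v7: runs — v4 -14->-6; result 21 (same value as before).

Key observation: the cutoff stops propagation at v2 — its inputs' values are unchanged, so it reuses its cache.

New value of v7: 21.
Computations that run: v1, v4, v7 — 3 in total.
Values that change: in5, v4.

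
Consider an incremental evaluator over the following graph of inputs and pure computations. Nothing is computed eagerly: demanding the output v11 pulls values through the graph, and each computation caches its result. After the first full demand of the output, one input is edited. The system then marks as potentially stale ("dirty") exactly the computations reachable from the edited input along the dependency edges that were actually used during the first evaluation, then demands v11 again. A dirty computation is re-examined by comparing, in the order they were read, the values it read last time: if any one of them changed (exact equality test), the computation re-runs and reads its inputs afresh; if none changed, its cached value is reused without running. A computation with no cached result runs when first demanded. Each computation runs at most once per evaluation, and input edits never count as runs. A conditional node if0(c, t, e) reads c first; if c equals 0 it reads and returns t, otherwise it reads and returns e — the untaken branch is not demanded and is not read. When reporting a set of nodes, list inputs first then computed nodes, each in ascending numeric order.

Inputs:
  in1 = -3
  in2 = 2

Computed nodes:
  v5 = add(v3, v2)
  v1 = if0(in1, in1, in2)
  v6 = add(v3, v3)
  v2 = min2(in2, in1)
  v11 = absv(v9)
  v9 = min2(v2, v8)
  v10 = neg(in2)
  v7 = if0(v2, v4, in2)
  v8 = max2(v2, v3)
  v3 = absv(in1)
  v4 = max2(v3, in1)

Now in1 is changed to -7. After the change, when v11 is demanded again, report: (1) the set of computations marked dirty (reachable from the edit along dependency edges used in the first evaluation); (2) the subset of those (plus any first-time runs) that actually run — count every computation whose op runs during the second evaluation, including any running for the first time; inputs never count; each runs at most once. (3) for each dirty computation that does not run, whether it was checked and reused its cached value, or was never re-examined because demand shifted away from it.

Dirty set: v2, v3, v8, v9, v11.
Run set: v2, v3, v8, v9, v11 (5 run).
All dirty computations ended up running.

Initial pass — values computed on the first demand:
  v2 = min2(2, -3) = -3
  v3 = absv(-3) = 3
  v8 = max2(-3, 3) = 3
  v9 = min2(-3, 3) = -3
  v11 = absv(-3) = 3

Second demand — change propagation:
  v2: re-runs because in1 -3->-7; new result -7.
  v3: re-runs because in1 -3->-7; new result 7.
  v8: re-runs because v2 -3->-7; v3 3->7; new result 7.
  v9: re-runs because v2 -3->-7; v8 3->7; new result -7.
  v11: re-runs because v9 -3->-7; new result 7.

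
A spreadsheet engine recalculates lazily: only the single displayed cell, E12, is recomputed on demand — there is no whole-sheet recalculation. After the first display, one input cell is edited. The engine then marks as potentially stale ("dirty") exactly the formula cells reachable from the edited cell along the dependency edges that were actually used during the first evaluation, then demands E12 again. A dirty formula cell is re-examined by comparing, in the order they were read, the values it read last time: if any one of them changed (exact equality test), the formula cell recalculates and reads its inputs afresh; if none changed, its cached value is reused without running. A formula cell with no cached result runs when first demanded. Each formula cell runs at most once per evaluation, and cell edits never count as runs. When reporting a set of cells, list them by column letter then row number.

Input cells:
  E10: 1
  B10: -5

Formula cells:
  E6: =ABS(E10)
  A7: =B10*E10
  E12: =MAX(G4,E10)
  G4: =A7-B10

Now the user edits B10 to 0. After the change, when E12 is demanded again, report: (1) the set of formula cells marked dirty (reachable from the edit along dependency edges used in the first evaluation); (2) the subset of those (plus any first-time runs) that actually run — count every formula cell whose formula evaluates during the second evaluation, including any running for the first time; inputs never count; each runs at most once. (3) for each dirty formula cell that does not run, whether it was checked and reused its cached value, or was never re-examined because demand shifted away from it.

Marked dirty: A7, E12, G4.
Formula cells that run: A7, G4 — 2 in total.
Checked but reused from cache: E12.
Key observation: the change is absorbed at G4 — it re-runs but produces the same value, and the output's value is unchanged.

First evaluation (everything demanded from the output):
  A7 = -5 * 1 = -5
  G4 = -5 - -5 = 0
  E12 = MAX(0, 1) = 1

Propagation after the edit:
  A7: runs — B10 -5->0; result 0.
  G4: runs — A7 -5->0; B10 -5->0; result 0 (same value as before).
  E12: checked — values it read are unchanged (G4 unchanged, E10 unchanged); reused cached 1 without running.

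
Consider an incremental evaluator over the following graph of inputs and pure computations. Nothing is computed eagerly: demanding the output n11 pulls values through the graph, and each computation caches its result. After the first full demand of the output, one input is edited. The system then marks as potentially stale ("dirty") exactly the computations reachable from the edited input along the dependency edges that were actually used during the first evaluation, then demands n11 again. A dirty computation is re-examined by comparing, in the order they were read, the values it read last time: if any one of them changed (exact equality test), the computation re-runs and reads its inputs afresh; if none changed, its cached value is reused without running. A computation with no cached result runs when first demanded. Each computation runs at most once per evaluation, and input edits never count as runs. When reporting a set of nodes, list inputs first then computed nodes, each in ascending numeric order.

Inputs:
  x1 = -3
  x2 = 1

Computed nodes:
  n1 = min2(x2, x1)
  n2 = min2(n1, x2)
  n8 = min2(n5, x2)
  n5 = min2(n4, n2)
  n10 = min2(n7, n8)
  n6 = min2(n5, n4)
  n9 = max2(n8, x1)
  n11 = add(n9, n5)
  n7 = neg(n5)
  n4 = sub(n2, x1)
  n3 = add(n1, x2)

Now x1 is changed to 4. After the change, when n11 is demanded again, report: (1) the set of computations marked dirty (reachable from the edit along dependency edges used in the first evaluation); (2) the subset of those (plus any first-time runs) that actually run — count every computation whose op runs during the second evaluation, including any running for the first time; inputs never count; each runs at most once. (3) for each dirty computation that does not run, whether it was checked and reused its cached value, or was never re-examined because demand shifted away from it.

Initial pass — values computed on the first demand:
  n1 = min2(1, -3) = -3
  n2 = min2(-3, 1) = -3
  n4 = sub(-3, -3) = 0
  n5 = min2(0, -3) = -3
  n8 = min2(-3, 1) = -3
  n9 = max2(-3, -3) = -3
  n11 = add(-3, -3) = -6

Second demand — change propagation:
  n1: re-runs because x1 -3->4; new result 1.
  n2: re-runs because n1 -3->1; new result 1.
  n4: re-runs because n2 -3->1; x1 -3->4; new result -3.
  n5: re-runs because n4 0->-3; n2 -3->1; new result -3 (unchanged).
  n8: re-examined; everything it read last time is the same (n5 unchanged, x2 unchanged) — cache -3 kept, no run.
  n9: re-runs because x1 -3->4; new result 4.
  n11: re-runs because n9 -3->4; new result 1.

The important point: at n8 every value read last time is unchanged, so the dirty flag clears without a run.

Dirty set: n1, n2, n4, n5, n8, n9, n11.
Run set: n1, n2, n4, n5, n9, n11 (6 run).
Re-examined without running (cache reused): n8.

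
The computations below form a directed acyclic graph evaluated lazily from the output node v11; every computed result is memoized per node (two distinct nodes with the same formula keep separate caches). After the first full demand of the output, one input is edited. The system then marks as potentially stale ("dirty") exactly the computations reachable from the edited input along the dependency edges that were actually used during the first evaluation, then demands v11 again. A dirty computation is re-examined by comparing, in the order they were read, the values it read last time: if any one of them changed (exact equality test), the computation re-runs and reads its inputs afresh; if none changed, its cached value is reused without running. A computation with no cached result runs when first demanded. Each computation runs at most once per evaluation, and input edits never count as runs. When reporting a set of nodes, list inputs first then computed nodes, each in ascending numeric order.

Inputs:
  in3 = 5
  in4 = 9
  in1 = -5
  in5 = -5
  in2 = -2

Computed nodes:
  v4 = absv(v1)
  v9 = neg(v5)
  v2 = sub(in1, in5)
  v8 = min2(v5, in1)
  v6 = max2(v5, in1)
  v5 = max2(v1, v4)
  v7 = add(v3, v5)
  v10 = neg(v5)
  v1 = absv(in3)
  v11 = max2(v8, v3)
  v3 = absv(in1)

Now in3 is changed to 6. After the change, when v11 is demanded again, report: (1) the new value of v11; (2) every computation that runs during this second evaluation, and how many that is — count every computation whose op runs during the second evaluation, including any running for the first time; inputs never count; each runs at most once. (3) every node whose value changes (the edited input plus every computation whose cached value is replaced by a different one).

First demand of the output computes:
  v1 = absv(5) = 5
  v3 = absv(-5) = 5
  v4 = absv(5) = 5
  v5 = max2(5, 5) = 5
  v8 = min2(5, -5) = -5
  v11 = max2(-5, 5) = 5

After the edit, cleaning proceeds:
  v1: a read changed (in3 5->6) — executes, giving 6.
  v4: a read changed (v1 5->6) — executes, giving 6.
  v5: a read changed (v1 5->6; v4 5->6) — executes, giving 6.
  v8: a read changed (v5 5->6) — executes, giving -5 — identical to its old value.
  v11: dirty, but its reads are unchanged (v8 unchanged, v3 unchanged); cached 5 stands.

Note the absorption at v8: it re-runs yet its value is the same, leaving the output's value untouched.

Demanding v11 again yields 5.
4 computations run: v1, v4, v5, v8.
The nodes whose values change: in3, v1, v4, v5.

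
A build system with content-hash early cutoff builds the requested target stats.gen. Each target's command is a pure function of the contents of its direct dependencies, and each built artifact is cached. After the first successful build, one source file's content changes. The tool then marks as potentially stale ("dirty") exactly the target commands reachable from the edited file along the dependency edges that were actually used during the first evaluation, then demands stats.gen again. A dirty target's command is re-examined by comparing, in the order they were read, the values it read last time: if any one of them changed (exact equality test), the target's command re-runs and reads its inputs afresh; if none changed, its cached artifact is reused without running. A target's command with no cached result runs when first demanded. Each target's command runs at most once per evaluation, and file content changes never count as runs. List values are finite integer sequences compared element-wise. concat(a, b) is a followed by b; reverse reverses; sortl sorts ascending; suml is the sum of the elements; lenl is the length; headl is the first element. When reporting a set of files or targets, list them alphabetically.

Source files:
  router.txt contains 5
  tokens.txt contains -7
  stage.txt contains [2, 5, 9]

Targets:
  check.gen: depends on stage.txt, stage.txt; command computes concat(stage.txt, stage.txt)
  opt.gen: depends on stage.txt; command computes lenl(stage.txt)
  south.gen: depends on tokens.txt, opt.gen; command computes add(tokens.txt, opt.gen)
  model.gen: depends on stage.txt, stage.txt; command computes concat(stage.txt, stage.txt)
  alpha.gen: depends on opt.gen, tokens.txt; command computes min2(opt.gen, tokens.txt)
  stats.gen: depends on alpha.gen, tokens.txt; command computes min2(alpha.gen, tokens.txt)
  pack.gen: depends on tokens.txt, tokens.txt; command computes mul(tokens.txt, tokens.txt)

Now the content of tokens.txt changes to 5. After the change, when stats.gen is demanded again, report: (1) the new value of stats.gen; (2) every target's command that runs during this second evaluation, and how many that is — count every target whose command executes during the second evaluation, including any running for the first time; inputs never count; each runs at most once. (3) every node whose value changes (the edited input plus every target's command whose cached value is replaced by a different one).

First evaluation (everything demanded from the output):
  opt.gen = lenl([2, 5, 9]) = 3
  alpha.gen = min2(3, -7) = -7
  stats.gen = min2(-7, -7) = -7

Propagation after the edit:
  alpha.gen: runs — tokens.txt -7->5; result 3.
  stats.gen: runs — alpha.gen -7->3; tokens.txt -7->5; result 3.

New value of stats.gen: 3.
Target commands that run: alpha.gen, stats.gen — 2 in total.
Values that change: alpha.gen, stats.gen, tokens.txt.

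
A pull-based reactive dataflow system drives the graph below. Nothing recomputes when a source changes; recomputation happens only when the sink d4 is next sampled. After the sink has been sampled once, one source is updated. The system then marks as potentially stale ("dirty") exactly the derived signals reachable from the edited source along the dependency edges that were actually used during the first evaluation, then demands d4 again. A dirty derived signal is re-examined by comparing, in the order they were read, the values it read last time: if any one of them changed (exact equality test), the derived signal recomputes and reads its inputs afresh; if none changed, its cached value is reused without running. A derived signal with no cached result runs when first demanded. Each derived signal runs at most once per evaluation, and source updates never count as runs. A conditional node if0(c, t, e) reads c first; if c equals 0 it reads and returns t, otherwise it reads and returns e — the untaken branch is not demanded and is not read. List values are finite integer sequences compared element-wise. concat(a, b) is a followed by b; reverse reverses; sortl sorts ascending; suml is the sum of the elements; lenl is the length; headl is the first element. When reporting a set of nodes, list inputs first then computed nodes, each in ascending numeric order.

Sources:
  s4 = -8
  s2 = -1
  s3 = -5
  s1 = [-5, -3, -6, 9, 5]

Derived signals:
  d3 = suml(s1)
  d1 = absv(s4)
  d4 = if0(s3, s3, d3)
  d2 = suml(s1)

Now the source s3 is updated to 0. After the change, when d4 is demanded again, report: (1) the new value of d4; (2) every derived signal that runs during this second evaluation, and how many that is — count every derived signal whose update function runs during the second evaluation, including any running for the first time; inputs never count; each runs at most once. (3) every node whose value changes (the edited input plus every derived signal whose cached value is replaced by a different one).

First evaluation (everything demanded from the output):
  d3 = suml([-5, -3, -6, 9, 5]) = 0
  d4 = if0(s3=-5 -> else branch d3) = 0

Propagation after the edit:
  d4: runs — s3 -5->0; result 0 (same value as before).

New value of d4: 0.
Derived signals that run: d4 — 1 in total.
Values that change: s3.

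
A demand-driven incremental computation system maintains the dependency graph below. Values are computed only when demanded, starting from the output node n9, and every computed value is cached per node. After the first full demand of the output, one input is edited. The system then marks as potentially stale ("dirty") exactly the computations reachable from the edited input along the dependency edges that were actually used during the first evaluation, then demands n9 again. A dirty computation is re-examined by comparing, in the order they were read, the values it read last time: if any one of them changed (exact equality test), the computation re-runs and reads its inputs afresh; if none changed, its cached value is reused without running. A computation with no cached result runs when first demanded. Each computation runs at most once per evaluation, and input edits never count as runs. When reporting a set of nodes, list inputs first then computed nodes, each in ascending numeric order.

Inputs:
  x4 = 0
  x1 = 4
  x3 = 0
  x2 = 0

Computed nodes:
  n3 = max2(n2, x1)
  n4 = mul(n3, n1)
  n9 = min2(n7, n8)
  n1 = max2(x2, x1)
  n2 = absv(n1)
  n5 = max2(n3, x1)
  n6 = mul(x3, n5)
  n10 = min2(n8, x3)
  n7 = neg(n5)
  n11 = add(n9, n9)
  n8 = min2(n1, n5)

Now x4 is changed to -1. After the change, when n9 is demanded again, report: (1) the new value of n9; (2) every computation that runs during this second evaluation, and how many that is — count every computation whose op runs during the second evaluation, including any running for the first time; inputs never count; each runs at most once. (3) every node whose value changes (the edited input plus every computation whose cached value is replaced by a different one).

New value of n9: -4.
Computations that run: none — 0 in total.
Values that change: x4.
Key observation: x4 is never demanded by the output, so the edit triggers no recomputation at all.

First evaluation (everything demanded from the output):
  n1 = max2(0, 4) = 4
  n2 = absv(4) = 4
  n3 = max2(4, 4) = 4
  n5 = max2(4, 4) = 4
  n7 = neg(4) = -4
  n8 = min2(4, 4) = 4
  n9 = min2(-4, 4) = -4

Propagation after the edit:
  x4 feeds no computation that the output demands — nothing is marked dirty and nothing runs.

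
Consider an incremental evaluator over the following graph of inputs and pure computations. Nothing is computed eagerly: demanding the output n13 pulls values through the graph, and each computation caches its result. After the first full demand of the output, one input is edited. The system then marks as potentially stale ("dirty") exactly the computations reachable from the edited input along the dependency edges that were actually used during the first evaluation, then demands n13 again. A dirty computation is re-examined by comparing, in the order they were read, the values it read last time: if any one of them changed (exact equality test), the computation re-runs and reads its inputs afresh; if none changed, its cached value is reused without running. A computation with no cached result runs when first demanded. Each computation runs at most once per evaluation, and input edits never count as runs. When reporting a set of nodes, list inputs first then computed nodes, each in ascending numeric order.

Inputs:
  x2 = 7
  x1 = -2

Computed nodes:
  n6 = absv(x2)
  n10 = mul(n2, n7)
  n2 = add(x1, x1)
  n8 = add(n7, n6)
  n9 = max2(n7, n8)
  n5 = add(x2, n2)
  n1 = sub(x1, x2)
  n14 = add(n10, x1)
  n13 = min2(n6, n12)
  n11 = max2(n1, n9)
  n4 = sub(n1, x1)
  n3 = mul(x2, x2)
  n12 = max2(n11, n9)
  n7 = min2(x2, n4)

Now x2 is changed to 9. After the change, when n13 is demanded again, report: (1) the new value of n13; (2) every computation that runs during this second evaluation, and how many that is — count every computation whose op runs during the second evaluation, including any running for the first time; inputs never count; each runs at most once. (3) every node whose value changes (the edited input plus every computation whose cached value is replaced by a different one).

n13 now evaluates to 0.
Run set: n1, n4, n6, n7, n8, n9, n11, n13 (8 run).
Changed values: x2, n1, n4, n6, n7.
The important point: at n12 every value read last time is unchanged, so the dirty flag clears without a run.

Initial pass — values computed on the first demand:
  n1 = sub(-2, 7) = -9
  n4 = sub(-9, -2) = -7
  n6 = absv(7) = 7
  n7 = min2(7, -7) = -7
  n8 = add(-7, 7) = 0
  n9 = max2(-7, 0) = 0
  n11 = max2(-9, 0) = 0
  n12 = max2(0, 0) = 0
  n13 = min2(7, 0) = 0

Second demand — change propagation:
  n1: re-runs because x2 7->9; new result -11.
  n4: re-runs because n1 -9->-11; new result -9.
  n6: re-runs because x2 7->9; new result 9.
  n7: re-runs because x2 7->9; n4 -7->-9; new result -9.
  n8: re-runs because n7 -7->-9; n6 7->9; new result 0 (unchanged).
  n9: re-runs because n7 -7->-9; new result 0 (unchanged).
  n11: re-runs because n1 -9->-11; new result 0 (unchanged).
  n12: re-examined; everything it read last time is the same (n11 unchanged, n9 unchanged) — cache 0 kept, no run.
  n13: re-runs because n6 7->9; new result 0 (unchanged).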